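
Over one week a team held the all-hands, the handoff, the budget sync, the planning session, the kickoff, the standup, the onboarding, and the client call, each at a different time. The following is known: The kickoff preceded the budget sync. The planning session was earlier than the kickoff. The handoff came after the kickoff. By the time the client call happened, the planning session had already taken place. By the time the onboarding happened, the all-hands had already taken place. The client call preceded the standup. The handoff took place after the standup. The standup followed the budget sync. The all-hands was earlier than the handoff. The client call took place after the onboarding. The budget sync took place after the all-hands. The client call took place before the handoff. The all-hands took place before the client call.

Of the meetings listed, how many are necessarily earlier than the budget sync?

Directly stated before the budget sync: the all-hands and the kickoff.
The planning session reaches the budget sync via the planning session → the kickoff → the budget sync.
That's the all-hands, the kickoff, and the planning session — 3 in all.

3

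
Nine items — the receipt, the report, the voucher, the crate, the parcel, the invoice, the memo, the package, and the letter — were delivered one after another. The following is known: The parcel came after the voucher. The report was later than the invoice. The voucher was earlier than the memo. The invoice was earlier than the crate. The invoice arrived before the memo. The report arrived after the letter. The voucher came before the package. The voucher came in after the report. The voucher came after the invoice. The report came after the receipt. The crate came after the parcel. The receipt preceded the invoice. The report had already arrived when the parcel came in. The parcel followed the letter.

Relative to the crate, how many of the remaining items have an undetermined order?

2

Forced before the crate: the invoice, the letter, the parcel, the receipt, the report, and the voucher.
That leaves the memo and the package with no forced order relative to the crate — 2.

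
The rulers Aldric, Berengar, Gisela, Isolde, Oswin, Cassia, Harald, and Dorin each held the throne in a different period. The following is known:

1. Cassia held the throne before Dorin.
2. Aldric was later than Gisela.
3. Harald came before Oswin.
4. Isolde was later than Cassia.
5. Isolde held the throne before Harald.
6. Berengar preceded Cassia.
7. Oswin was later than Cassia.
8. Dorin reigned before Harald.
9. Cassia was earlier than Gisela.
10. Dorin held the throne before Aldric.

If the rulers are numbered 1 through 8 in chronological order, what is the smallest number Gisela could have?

3

Berengar and Cassia must both come before Gisela — 2 forced predecessors.
Nothing else is forced ahead of Gisela, so their earliest slot is position 2 + 1 = 3.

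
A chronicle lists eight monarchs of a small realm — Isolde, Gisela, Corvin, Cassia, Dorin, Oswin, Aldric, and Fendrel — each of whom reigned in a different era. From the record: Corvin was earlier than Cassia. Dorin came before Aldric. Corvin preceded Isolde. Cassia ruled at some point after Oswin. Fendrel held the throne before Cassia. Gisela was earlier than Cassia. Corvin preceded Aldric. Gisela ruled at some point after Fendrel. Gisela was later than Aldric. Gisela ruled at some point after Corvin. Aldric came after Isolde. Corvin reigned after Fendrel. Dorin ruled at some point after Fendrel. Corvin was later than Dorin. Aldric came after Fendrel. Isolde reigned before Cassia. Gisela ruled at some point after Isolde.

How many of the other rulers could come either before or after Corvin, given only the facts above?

1

Forced before Corvin: Dorin and Fendrel; forced after Corvin: Aldric, Cassia, Gisela, and Isolde.
That leaves Oswin with no forced order relative to Corvin — 1.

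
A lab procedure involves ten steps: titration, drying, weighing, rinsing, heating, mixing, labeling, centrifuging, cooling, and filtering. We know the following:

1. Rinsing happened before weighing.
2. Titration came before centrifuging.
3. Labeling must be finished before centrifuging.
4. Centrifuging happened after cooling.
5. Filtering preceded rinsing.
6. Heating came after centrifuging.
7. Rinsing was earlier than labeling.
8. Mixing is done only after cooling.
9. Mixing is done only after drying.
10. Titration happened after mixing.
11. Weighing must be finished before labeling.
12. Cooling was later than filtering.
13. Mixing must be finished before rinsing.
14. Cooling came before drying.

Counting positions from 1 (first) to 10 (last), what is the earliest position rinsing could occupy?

5

Cooling, drying, filtering, and mixing must all come before rinsing — 4 forced predecessors.
Nothing else is forced ahead of rinsing, so its earliest slot is position 4 + 1 = 5.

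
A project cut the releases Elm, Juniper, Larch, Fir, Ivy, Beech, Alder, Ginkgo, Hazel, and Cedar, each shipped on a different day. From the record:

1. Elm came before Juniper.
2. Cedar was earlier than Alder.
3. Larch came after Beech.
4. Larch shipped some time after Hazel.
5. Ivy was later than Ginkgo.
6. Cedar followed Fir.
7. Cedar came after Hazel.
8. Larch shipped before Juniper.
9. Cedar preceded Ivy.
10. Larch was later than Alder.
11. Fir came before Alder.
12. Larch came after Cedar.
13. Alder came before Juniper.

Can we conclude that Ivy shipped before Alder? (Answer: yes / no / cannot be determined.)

No chain of stated constraints runs from Ivy to Alder, and none runs from Alder to Ivy either.
So the relative order of Ivy and Alder is not fixed by the given facts.

cannot be determined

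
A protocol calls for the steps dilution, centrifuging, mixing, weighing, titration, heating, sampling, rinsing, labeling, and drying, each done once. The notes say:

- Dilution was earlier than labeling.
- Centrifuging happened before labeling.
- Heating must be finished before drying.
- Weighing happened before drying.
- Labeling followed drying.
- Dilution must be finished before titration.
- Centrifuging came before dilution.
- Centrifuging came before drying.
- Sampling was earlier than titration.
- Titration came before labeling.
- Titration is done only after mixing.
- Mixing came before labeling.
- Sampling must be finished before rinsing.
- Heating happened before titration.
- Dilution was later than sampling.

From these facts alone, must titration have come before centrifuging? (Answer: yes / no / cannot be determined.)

Tracing the constraints gives centrifuging → dilution → titration, so centrifuging must come before titration.
That means titration cannot be before centrifuging.

no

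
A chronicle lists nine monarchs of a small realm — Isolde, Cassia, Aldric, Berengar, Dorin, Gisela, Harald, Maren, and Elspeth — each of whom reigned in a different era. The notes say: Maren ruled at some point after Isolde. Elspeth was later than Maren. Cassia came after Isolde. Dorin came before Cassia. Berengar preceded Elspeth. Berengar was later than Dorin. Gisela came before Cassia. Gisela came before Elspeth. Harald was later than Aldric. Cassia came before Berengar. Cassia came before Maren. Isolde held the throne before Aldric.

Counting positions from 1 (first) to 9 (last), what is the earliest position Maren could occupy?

Cassia, Dorin, Gisela, and Isolde must all come before Maren — 4 forced predecessors.
Nothing else is forced ahead of Maren, so their earliest slot is position 4 + 1 = 5.

5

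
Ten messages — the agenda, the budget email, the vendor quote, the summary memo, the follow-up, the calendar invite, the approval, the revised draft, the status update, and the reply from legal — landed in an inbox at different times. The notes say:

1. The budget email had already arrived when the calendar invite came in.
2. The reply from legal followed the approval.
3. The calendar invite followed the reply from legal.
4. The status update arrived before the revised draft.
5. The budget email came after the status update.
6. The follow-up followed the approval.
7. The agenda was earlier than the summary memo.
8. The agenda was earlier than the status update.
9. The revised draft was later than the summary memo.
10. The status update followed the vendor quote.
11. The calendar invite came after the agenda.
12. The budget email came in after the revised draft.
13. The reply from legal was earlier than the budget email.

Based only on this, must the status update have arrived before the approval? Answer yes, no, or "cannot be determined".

No chain of stated constraints runs from the status update to the approval, and none runs from the approval to the status update either.
So the relative order of the status update and the approval is not fixed by the given facts.

cannot be determined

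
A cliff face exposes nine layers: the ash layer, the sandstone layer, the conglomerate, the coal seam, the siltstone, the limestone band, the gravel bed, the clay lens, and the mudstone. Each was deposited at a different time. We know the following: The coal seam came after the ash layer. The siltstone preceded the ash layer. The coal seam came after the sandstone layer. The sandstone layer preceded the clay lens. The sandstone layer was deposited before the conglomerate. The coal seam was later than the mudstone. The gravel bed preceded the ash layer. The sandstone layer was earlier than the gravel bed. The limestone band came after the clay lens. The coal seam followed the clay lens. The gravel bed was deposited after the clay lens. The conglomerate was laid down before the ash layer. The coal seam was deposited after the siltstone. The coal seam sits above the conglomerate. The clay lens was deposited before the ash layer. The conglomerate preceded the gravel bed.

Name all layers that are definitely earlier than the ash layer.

the clay lens, the conglomerate, the gravel bed, the sandstone layer, the siltstone

Directly stated before the ash layer: the clay lens, the conglomerate, the gravel bed, and the siltstone.
The sandstone layer reaches the ash layer via the sandstone layer → the gravel bed → the ash layer.
No chain forces the mudstone (or any of the others) ahead of the ash layer.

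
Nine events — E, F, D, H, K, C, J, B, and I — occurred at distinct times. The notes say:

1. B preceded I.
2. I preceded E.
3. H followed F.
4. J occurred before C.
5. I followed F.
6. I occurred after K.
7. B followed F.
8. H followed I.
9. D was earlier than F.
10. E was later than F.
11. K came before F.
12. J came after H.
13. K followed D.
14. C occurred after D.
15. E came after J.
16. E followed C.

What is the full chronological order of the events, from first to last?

The constraints fix every adjacent pair, so only one ordering works:
D → K → F → B → I → H → J → C → E.

D, K, F, B, I, H, J, C, E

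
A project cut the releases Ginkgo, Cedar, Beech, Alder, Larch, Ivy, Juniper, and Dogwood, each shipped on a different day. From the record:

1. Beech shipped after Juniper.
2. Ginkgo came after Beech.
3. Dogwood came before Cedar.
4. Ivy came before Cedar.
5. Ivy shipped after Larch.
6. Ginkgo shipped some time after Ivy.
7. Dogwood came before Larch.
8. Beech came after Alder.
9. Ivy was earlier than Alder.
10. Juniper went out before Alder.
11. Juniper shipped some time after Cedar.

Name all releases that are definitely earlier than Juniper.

Directly stated before Juniper: Cedar.
Dogwood reaches Juniper via Dogwood → Cedar → Juniper.
Ivy reaches Juniper via Ivy → Cedar → Juniper.
Larch reaches Juniper via Larch → Ivy → Cedar → Juniper.
No chain forces Beech (or any of the others) ahead of Juniper.

Cedar, Dogwood, Ivy, Larch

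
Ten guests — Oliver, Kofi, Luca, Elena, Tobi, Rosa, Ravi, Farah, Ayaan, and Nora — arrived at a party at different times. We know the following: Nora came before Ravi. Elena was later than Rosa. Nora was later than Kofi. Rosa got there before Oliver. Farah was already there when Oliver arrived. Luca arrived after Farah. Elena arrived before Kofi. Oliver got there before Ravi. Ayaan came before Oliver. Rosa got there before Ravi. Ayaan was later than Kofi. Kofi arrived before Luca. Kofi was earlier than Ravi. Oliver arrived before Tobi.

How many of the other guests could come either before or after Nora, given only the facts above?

5

Forced before Nora: Elena, Kofi, and Rosa; forced after Nora: Ravi.
That leaves Ayaan, Farah, Luca, Oliver, and Tobi with no forced order relative to Nora — 5.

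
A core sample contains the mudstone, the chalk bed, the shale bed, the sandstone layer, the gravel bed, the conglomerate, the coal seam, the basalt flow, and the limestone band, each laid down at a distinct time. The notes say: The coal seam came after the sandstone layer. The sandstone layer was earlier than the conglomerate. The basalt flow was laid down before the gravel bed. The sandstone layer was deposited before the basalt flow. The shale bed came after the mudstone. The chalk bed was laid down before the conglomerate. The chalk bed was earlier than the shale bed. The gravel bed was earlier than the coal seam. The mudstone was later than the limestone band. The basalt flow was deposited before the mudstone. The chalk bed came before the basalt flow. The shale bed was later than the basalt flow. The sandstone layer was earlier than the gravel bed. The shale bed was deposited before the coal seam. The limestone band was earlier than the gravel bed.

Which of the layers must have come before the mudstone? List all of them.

Directly stated before the mudstone: the basalt flow and the limestone band.
The chalk bed reaches the mudstone via the chalk bed → the basalt flow → the mudstone.
The sandstone layer reaches the mudstone via the sandstone layer → the basalt flow → the mudstone.
No chain forces the gravel bed (or any of the others) ahead of the mudstone.

the basalt flow, the chalk bed, the limestone band, the sandstone layer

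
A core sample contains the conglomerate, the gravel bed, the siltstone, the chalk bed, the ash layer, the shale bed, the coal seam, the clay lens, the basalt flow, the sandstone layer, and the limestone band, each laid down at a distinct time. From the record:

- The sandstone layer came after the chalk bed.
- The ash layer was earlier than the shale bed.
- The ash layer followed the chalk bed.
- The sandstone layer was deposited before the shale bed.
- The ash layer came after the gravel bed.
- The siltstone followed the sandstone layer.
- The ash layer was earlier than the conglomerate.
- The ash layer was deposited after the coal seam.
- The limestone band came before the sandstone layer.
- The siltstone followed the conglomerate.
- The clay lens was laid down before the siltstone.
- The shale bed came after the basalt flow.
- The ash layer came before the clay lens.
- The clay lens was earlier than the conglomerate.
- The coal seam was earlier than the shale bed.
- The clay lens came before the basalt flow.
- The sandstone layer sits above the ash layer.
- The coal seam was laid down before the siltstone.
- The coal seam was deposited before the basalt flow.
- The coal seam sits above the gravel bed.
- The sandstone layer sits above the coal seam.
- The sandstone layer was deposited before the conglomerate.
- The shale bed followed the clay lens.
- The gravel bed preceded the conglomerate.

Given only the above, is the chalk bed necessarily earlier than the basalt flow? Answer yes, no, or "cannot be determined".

yes

Chain the constraints: the chalk bed → the ash layer → the clay lens → the basalt flow. Each link is directly stated, so the chalk bed comes before the basalt flow.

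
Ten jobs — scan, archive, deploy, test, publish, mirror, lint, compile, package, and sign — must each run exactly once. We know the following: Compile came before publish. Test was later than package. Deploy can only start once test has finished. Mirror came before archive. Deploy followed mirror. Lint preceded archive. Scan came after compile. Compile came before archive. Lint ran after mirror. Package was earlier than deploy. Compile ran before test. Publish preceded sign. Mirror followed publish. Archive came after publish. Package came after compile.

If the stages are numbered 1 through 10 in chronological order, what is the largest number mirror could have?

Mirror must come before archive, deploy, and lint — 3 stages forced after it.
Everything else can be placed before mirror in some valid order, so mirror can sit as late as position 10 − 3 = 7.

7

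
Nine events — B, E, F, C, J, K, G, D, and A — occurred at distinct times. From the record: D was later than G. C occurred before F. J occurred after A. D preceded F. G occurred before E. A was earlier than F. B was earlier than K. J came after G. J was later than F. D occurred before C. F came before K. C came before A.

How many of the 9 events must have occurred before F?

4

Directly stated before F: A, C, and D.
G reaches F via G → D → F.
No chain forces J (or any of the others) ahead of F.
That's A, C, D, and G — 4 in all.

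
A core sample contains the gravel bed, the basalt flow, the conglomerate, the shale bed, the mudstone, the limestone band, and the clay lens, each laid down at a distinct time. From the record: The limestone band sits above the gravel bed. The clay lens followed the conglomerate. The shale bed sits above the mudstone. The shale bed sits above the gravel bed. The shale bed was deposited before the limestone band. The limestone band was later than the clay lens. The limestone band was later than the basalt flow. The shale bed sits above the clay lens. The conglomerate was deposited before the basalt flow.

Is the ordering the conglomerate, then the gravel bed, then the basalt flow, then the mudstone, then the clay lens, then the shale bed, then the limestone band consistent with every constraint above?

yes

Check each stated constraint against the proposed order — e.g. the basalt flow is ahead of the limestone band; the gravel bed is ahead of the limestone band. Every pair is in the required order; nothing is violated.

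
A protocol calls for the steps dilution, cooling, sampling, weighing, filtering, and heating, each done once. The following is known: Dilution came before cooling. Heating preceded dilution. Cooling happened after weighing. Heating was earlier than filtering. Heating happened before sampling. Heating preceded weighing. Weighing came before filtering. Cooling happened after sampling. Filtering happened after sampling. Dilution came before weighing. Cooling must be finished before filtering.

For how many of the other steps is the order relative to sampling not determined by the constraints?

Forced before sampling: heating; forced after sampling: cooling and filtering.
That leaves dilution and weighing with no forced order relative to sampling — 2.

2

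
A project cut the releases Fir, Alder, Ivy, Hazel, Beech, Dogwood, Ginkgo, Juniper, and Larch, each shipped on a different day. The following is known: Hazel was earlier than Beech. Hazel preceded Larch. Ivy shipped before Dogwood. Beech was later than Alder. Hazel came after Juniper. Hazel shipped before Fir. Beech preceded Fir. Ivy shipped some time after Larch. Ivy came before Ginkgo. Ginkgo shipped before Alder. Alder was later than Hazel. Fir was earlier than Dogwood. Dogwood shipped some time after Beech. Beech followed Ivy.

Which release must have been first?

Juniper has a chain of constraints placing it before every other release, so Juniper must be first.

Juniper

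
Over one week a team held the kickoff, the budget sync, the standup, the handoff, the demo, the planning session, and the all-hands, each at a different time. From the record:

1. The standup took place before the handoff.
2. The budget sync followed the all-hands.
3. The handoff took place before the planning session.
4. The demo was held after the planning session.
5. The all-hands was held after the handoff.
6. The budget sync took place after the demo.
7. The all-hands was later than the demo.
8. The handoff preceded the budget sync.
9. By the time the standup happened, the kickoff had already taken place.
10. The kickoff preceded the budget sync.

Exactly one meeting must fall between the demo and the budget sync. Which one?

the all-hands

Tracing the constraints gives the demo → the all-hands → the budget sync, so the all-hands sits after the demo and before the budget sync.
No other meeting is forced both after the demo and before the budget sync.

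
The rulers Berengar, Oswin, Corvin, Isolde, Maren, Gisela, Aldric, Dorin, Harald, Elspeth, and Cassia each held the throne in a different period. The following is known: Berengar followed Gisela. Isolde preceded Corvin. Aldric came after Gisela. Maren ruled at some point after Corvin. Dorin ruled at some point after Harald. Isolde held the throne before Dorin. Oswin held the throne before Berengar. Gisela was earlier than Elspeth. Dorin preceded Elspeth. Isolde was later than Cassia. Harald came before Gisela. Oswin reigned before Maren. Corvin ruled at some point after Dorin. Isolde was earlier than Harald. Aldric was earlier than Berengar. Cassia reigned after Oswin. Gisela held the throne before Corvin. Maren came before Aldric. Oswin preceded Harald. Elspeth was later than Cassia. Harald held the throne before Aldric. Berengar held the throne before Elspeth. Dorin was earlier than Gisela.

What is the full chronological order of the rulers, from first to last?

The constraints fix every adjacent pair, so only one ordering works:
Oswin → Cassia → Isolde → Harald → Dorin → Gisela → Corvin → Maren → Aldric → Berengar → Elspeth.

Oswin, Cassia, Isolde, Harald, Dorin, Gisela, Corvin, Maren, Aldric, Berengar, Elspeth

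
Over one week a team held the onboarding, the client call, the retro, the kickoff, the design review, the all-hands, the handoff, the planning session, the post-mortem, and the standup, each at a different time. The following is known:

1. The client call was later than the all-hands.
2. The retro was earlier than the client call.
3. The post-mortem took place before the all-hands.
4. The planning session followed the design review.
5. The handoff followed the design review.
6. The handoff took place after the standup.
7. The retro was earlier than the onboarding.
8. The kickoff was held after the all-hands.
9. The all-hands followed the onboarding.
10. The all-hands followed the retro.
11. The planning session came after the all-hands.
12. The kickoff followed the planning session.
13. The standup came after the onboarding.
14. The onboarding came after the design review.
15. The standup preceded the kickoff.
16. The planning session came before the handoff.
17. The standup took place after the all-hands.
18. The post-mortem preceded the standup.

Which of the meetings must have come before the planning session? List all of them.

Directly stated before the planning session: the all-hands and the design review.
The onboarding reaches the planning session via the onboarding → the all-hands → the planning session.
The post-mortem reaches the planning session via the post-mortem → the all-hands → the planning session.
The retro reaches the planning session via the retro → the all-hands → the planning session.

the all-hands, the design review, the onboarding, the post-mortem, the retro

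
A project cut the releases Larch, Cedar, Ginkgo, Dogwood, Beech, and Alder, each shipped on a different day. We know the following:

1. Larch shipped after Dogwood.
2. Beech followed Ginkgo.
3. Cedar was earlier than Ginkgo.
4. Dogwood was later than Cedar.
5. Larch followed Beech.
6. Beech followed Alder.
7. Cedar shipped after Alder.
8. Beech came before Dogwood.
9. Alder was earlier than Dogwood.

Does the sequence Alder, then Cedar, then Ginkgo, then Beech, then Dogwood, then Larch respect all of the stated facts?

yes

Check each stated constraint against the proposed order — e.g. Alder is ahead of Beech; Alder is ahead of Dogwood. Every pair is in the required order; nothing is violated.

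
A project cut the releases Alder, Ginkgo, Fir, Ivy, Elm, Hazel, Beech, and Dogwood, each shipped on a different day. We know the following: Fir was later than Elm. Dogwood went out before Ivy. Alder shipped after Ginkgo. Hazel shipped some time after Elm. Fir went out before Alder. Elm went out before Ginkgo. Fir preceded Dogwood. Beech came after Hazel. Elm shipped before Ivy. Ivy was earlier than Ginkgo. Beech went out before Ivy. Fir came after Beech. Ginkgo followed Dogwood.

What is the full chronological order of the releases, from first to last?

Elm, Hazel, Beech, Fir, Dogwood, Ivy, Ginkgo, Alder

The constraints fix every adjacent pair, so only one ordering works:
Elm → Hazel → Beech → Fir → Dogwood → Ivy → Ginkgo → Alder.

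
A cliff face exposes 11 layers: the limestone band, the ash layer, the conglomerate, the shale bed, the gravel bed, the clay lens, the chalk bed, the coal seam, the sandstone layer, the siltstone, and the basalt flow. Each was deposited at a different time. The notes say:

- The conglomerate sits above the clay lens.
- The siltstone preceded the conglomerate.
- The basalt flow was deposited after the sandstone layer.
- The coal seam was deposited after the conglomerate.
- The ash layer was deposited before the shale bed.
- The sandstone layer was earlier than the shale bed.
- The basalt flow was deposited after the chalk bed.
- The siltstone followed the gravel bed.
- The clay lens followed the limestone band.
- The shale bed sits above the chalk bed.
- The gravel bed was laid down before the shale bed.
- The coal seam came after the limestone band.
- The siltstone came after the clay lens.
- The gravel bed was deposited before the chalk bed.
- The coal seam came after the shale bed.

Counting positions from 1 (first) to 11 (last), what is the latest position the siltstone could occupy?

9

The siltstone must come before the coal seam and the conglomerate — 2 layers forced after it.
Everything else can be placed before the siltstone in some valid order, so the siltstone can sit as late as position 11 − 2 = 9.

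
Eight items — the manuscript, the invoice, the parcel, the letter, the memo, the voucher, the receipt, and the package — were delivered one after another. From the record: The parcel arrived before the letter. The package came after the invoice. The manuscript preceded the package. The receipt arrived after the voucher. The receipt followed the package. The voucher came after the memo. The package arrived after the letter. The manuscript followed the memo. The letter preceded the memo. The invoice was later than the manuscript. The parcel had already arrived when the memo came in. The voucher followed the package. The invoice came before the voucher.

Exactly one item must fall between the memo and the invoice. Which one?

Tracing the constraints gives the memo → the manuscript → the invoice, so the manuscript sits after the memo and before the invoice.
No other item is forced both after the memo and before the invoice.

the manuscript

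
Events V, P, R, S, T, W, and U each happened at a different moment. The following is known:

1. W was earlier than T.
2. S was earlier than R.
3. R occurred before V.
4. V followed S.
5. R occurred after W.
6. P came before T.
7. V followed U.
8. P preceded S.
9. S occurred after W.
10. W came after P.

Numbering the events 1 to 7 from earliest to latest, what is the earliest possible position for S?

P and W must both come before S — 2 forced predecessors.
Nothing else is forced ahead of S, so its earliest slot is position 2 + 1 = 3.

3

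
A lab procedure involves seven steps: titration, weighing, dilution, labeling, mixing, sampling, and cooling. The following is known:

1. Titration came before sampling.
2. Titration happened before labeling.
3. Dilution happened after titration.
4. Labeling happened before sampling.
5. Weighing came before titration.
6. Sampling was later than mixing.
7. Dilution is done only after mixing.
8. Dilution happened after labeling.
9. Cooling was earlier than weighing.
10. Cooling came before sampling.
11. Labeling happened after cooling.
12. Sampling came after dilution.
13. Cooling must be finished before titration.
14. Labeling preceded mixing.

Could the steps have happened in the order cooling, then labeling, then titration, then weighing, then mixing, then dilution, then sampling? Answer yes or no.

no

The constraints require weighing before titration, but in the proposed sequence titration appears ahead of weighing. That one violation is enough.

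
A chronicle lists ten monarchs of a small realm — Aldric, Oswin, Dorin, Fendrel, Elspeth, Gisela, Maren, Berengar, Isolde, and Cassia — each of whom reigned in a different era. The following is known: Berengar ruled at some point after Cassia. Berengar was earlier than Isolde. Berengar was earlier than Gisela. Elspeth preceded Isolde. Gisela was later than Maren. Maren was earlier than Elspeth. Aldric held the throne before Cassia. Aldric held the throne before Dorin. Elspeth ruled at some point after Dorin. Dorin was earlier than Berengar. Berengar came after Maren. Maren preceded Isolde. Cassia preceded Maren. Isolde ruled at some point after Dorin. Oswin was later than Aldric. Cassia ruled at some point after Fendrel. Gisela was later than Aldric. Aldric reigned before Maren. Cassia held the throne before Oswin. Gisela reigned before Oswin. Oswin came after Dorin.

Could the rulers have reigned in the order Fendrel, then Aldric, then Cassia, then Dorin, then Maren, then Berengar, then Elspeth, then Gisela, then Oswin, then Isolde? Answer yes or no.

Check each stated constraint against the proposed order — e.g. Cassia is ahead of Oswin; Aldric is ahead of Oswin. Every pair is in the required order; nothing is violated.

yes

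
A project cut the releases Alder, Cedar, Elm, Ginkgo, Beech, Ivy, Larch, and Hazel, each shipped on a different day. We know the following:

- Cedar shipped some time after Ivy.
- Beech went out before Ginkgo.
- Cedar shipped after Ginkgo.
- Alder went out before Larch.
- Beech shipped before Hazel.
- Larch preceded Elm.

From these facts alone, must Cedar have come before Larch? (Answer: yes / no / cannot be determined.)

cannot be determined

No chain of stated constraints runs from Cedar to Larch, and none runs from Larch to Cedar either.
So the relative order of Cedar and Larch is not fixed by the given facts.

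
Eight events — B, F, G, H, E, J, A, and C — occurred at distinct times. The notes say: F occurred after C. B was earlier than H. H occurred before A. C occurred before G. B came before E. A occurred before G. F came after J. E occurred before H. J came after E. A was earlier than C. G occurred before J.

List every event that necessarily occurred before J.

A, B, C, E, G, H

Directly stated before J: E and G.
A reaches J via A → G → J.
B reaches J via B → E → J.
C reaches J via C → G → J.
Likewise H reaches J by chaining the stated constraints.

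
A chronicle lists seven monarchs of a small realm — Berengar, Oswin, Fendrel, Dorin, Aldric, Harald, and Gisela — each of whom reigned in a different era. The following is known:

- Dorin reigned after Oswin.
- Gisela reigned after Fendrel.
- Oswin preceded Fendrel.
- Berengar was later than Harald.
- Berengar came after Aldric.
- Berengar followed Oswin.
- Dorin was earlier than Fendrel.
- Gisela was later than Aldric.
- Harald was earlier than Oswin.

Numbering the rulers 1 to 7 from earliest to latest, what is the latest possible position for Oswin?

Oswin must come before Berengar, Dorin, Fendrel, and Gisela — 4 rulers forced after them.
Everything else can be placed before Oswin in some valid order, so Oswin can sit as late as position 7 − 4 = 3.

3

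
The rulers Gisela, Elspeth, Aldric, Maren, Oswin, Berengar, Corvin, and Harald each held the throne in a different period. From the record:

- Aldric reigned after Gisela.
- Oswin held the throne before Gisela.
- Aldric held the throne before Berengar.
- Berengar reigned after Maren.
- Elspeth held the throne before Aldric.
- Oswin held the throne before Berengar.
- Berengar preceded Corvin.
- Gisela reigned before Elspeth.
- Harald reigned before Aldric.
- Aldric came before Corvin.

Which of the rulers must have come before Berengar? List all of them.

Directly stated before Berengar: Aldric, Maren, and Oswin.
Elspeth reaches Berengar via Elspeth → Aldric → Berengar.
Gisela reaches Berengar via Gisela → Aldric → Berengar.
Harald reaches Berengar via Harald → Aldric → Berengar.

Aldric, Elspeth, Gisela, Harald, Maren, Oswin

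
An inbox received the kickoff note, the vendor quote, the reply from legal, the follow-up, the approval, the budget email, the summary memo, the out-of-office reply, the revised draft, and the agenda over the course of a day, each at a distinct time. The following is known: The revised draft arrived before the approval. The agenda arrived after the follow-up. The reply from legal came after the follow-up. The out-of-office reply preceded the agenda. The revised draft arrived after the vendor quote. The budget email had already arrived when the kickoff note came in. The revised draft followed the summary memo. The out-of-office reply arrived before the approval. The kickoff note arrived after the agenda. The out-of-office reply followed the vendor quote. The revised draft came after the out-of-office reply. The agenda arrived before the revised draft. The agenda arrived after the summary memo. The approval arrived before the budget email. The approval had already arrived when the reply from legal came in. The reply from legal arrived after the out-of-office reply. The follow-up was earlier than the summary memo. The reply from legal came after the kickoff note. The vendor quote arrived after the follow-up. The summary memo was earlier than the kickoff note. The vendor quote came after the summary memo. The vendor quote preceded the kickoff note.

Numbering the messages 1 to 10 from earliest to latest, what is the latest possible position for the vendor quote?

3

The vendor quote must come before the agenda, the approval, the budget email, the kickoff note, the out-of-office reply, the reply from legal, and the revised draft — 7 messages forced after it.
Everything else can be placed before the vendor quote in some valid order, so the vendor quote can sit as late as position 10 − 7 = 3.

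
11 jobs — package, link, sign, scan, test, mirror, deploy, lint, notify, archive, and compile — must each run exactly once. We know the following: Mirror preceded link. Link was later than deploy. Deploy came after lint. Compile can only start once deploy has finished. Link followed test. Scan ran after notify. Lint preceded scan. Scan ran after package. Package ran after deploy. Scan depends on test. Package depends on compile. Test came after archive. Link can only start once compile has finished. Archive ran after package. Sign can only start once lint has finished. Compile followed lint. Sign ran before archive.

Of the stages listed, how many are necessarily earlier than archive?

Directly stated before archive: package and sign.
Compile reaches archive via compile → package → archive.
Deploy reaches archive via deploy → package → archive.
Lint reaches archive via lint → sign → archive.
No chain forces test (or any of the others) ahead of archive.
That's compile, deploy, lint, package, and sign — 5 in all.

5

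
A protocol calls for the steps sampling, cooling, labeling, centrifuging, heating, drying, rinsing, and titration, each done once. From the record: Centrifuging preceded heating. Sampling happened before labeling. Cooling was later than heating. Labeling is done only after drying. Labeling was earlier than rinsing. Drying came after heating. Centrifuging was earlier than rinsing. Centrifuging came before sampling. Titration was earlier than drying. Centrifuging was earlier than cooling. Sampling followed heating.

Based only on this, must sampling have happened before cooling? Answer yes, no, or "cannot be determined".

cannot be determined

No chain of stated constraints runs from sampling to cooling, and none runs from cooling to sampling either.
So the relative order of sampling and cooling is not fixed by the given facts.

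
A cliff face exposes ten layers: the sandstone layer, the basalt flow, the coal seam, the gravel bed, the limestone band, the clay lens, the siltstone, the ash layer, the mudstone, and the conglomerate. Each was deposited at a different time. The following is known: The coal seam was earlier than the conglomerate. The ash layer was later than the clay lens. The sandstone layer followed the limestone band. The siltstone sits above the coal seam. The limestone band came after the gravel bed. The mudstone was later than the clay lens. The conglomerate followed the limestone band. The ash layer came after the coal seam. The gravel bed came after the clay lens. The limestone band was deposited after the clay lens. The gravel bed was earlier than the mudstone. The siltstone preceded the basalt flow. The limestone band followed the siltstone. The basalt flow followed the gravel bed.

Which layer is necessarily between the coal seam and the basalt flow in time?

Tracing the constraints gives the coal seam → the siltstone → the basalt flow, so the siltstone sits after the coal seam and before the basalt flow.
No other layer is forced both after the coal seam and before the basalt flow.

the siltstone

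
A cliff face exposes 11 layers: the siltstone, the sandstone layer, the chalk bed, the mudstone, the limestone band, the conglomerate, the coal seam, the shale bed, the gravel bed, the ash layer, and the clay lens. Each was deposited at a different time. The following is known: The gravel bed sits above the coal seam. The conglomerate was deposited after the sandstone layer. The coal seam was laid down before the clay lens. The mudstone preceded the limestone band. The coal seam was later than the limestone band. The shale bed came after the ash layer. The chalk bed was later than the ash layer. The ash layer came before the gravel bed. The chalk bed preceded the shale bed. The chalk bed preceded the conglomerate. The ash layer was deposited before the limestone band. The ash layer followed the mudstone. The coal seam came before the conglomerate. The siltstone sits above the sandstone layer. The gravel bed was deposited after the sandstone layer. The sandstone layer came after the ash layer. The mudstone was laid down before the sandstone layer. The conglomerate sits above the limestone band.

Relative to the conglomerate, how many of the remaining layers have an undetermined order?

Forced before the conglomerate: the ash layer, the chalk bed, the coal seam, the limestone band, the mudstone, and the sandstone layer.
That leaves the clay lens, the gravel bed, the shale bed, and the siltstone with no forced order relative to the conglomerate — 4.

4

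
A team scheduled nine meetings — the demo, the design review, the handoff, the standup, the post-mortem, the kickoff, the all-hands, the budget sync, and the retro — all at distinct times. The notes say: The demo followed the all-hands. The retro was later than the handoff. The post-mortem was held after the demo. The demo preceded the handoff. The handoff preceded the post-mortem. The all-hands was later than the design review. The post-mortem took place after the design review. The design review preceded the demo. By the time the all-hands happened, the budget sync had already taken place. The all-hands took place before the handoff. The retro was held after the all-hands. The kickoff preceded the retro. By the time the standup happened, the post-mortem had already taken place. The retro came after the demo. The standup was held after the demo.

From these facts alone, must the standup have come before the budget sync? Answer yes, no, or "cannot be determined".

Tracing the constraints gives the budget sync → the all-hands → the demo → the standup, so the budget sync must come before the standup.
That means the standup cannot be before the budget sync.

no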